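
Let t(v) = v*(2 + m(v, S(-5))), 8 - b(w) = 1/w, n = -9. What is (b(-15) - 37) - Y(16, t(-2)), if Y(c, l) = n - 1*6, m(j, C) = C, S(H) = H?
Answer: -209/15 ≈ -13.933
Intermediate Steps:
b(w) = 8 - 1/w
t(v) = -3*v (t(v) = v*(2 - 5) = v*(-3) = -3*v)
Y(c, l) = -15 (Y(c, l) = -9 - 1*6 = -9 - 6 = -15)
(b(-15) - 37) - Y(16, t(-2)) = ((8 - 1/(-15)) - 37) - 1*(-15) = ((8 - 1*(-1/15)) - 37) + 15 = ((8 + 1/15) - 37) + 15 = (121/15 - 37) + 15 = -434/15 + 15 = -209/15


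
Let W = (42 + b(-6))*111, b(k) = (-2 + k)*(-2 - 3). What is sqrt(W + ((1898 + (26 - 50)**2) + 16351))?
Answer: 3*sqrt(3103) ≈ 167.11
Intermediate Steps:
b(k) = 10 - 5*k (b(k) = (-2 + k)*(-5) = 10 - 5*k)
W = 9102 (W = (42 + (10 - 5*(-6)))*111 = (42 + (10 + 30))*111 = (42 + 40)*111 = 82*111 = 9102)
sqrt(W + ((1898 + (26 - 50)**2) + 16351)) = sqrt(9102 + ((1898 + (26 - 50)**2) + 16351)) = sqrt(9102 + ((1898 + (-24)**2) + 16351)) = sqrt(9102 + ((1898 + 576) + 16351)) = sqrt(9102 + (2474 + 16351)) = sqrt(9102 + 18825) = sqrt(27927) = 3*sqrt(3103)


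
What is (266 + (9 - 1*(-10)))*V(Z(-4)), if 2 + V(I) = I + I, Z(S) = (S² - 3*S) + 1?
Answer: 15960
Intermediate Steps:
Z(S) = 1 + S² - 3*S
V(I) = -2 + 2*I (V(I) = -2 + (I + I) = -2 + 2*I)
(266 + (9 - 1*(-10)))*V(Z(-4)) = (266 + (9 - 1*(-10)))*(-2 + 2*(1 + (-4)² - 3*(-4))) = (266 + (9 + 10))*(-2 + 2*(1 + 16 + 12)) = (266 + 19)*(-2 + 2*29) = 285*(-2 + 58) = 285*56 = 15960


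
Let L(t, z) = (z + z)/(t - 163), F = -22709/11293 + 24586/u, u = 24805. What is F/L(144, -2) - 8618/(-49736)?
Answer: -8133609176874/1741523851705 ≈ -4.6704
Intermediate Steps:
F = -285647047/280122865 (F = -22709/11293 + 24586/24805 = -285647047/280122865 ≈ -1.0197)
L(t, z) = 2*z/(-163 + t) (L(t, z) = (2*z)/(-163 + t) = 2*z/(-163 + t))
F/L(144, -2) - 8618/(-49736) = -285647047/(280122865*(2*(-2)/(-163 + 144))) - 8618/(-49736) = -285647047/(280122865*(2*(-2)/(-19))) - 8618*(-1/49736) = -285647047/(280122865*(2*(-2)*(-1/19))) + 4309/24868 = -285647047/(280122865*4/19) + 4309/24868 = -285647047/280122865*19/4 + 4309/24868 = -5427293893/1120491460 + 4309/24868 = -8133609176874/1741523851705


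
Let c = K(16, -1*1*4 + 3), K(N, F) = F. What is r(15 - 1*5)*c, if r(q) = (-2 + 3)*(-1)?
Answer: 1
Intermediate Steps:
r(q) = -1 (r(q) = 1*(-1) = -1)
c = -1 (c = -1*1*4 + 3 = -1*4 + 3 = -4 + 3 = -1)
r(15 - 1*5)*c = -1*(-1) = 1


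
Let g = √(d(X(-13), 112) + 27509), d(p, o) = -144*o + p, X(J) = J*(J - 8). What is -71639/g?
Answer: -71639*√11654/11654 ≈ -663.61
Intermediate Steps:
X(J) = J*(-8 + J)
d(p, o) = p - 144*o
g = √11654 (g = √((-13*(-8 - 13) - 144*112) + 27509) = √((-13*(-21) - 16128) + 27509) = √((273 - 16128) + 27509) = √(-15855 + 27509) = √11654 ≈ 107.95)
-71639/g = -71639*√11654/11654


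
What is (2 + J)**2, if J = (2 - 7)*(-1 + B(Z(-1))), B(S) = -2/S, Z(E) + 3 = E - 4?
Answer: 529/16 ≈ 33.063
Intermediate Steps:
Z(E) = -7 + E (Z(E) = -3 + (E - 4) = -3 + (-4 + E) = -7 + E)
J = 15/4 (J = (2 - 7)*(-1 - 2/(-7 - 1)) = -5*(-1 - 2/(-8)) = -5*(-1 - 2*(-1/8)) = -5*(-1 + 1/4) = -5*(-3/4) = 15/4 ≈ 3.7500)
(2 + J)**2 = (2 + 15/4)**2 = (23/4)**2 = 529/16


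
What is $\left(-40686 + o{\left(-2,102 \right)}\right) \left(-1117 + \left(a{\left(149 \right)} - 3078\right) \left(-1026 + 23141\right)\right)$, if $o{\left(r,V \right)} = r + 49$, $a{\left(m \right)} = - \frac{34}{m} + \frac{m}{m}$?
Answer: $\frac{412081440663582}{149} \approx 2.7656 \cdot 10^{12}$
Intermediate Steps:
$a{\left(m \right)} = 1 - \frac{34}{m}$ ($a{\left(m \right)} = - \frac{34}{m} + 1 = 1 - \frac{34}{m}$)
$o{\left(r,V \right)} = 49 + r$
$\left(-40686 + o{\left(-2,102 \right)}\right) \left(-1117 + \left(a{\left(149 \right)} - 3078\right) \left(-1026 + 23141\right)\right) = \left(-40686 + \left(49 - 2\right)\right) \left(-1117 + \left(\frac{-34 + 149}{149} - 3078\right) \left(-1026 + 23141\right)\right) = \left(-40686 + 47\right) \left(-1117 + \left(\frac{1}{149} \cdot 115 - 3078\right) 22115\right) = - 40639 \left(-1117 + \left(\frac{115}{149} - 3078\right) 22115\right) = - 40639 \left(-1117 - \frac{10139882305}{149}\right) = \left(-40639\right) \left(- \frac{10140048738}{149}\right) = \frac{412081440663582}{149}$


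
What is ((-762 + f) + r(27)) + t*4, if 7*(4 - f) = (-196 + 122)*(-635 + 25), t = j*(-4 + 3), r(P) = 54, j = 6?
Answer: -50236/7 ≈ -7176.6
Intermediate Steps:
t = -6 (t = 6*(-4 + 3) = 6*(-1) = -6)
f = -45112/7 (f = 4 - (-196 + 122)*(-635 + 25)/7 = 4 - (-74)*(-610)/7 = 4 - ⅐*45140 = 4 - 45140/7 = -45112/7 ≈ -6444.6)
((-762 + f) + r(27)) + t*4 = ((-762 - 45112/7) + 54) - 6*4 = (-50446/7 + 54) - 24 = -50068/7 - 24 = -50236/7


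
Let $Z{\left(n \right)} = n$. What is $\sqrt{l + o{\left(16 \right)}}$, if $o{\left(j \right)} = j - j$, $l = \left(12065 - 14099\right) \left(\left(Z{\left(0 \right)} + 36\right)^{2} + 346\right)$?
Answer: $6 i \sqrt{92773} \approx 1827.5 i$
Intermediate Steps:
$l = -3339828$ ($l = \left(12065 - 14099\right) \left(\left(0 + 36\right)^{2} + 346\right) = - 2034 \left(36^{2} + 346\right) = - 2034 \left(1296 + 346\right) = \left(-2034\right) 1642 = -3339828$)
$o{\left(j \right)} = 0$
$\sqrt{l + o{\left(16 \right)}} = \sqrt{-3339828 + 0} = \sqrt{-3339828} = 6 i \sqrt{92773}$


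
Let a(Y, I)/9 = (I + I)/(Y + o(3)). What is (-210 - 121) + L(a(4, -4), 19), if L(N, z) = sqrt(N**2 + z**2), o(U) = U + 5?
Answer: -331 + sqrt(397) ≈ -311.08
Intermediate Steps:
o(U) = 5 + U
a(Y, I) = 18*I/(8 + Y) (a(Y, I) = 9*((I + I)/(Y + (5 + 3))) = 9*((2*I)/(Y + 8)) = 9*((2*I)/(8 + Y)) = 9*(2*I/(8 + Y)) = 18*I/(8 + Y))
(-210 - 121) + L(a(4, -4), 19) = (-210 - 121) + sqrt((18*(-4)/(8 + 4))**2 + 19**2) = -331 + sqrt((18*(-4)/12)**2 + 361) = -331 + sqrt((18*(-4)*(1/12))**2 + 361) = -331 + sqrt((-6)**2 + 361) = -331 + sqrt(36 + 361) = -331 + sqrt(397)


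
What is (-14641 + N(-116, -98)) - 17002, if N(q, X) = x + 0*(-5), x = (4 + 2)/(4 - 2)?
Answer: -31640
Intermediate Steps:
x = 3 (x = 6/2 = 6*(½) = 3)
N(q, X) = 3 (N(q, X) = 3 + 0*(-5) = 3 + 0 = 3)
(-14641 + N(-116, -98)) - 17002 = (-14641 + 3) - 17002 = -14638 - 17002 = -31640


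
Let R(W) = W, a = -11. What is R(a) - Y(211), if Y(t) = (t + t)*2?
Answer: -855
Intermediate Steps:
Y(t) = 4*t (Y(t) = (2*t)*2 = 4*t)
R(a) - Y(211) = -11 - 4*211 = -11 - 1*844 = -11 - 844 = -855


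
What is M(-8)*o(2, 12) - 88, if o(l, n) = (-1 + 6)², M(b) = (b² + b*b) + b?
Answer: 2912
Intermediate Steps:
M(b) = b + 2*b² (M(b) = (b² + b²) + b = 2*b² + b = b + 2*b²)
o(l, n) = 25 (o(l, n) = 5² = 25)
M(-8)*o(2, 12) - 88 = -8*(1 + 2*(-8))*25 - 88 = -8*(1 - 16)*25 - 88 = -8*(-15)*25 - 88 = 120*25 - 88 = 3000 - 88 = 2912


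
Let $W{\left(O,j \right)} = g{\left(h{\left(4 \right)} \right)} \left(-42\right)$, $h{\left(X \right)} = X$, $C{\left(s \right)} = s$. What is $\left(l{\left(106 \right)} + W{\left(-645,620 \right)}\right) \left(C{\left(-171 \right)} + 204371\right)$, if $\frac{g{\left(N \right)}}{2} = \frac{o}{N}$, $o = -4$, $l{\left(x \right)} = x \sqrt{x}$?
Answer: $17152800 + 21645200 \sqrt{106} \approx 2.4 \cdot 10^{8}$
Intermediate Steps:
$l{\left(x \right)} = x^{\frac{3}{2}}$
$g{\left(N \right)} = - \frac{8}{N}$ ($g{\left(N \right)} = 2 \left(- \frac{4}{N}\right) = - \frac{8}{N}$)
$W{\left(O,j \right)} = 84$ ($W{\left(O,j \right)} = - \frac{8}{4} \left(-42\right) = \left(-8\right) \frac{1}{4} \left(-42\right) = \left(-2\right) \left(-42\right) = 84$)
$\left(l{\left(106 \right)} + W{\left(-645,620 \right)}\right) \left(C{\left(-171 \right)} + 204371\right) = \left(106^{\frac{3}{2}} + 84\right) \left(-171 + 204371\right) = \left(106 \sqrt{106} + 84\right) 204200 = \left(84 + 106 \sqrt{106}\right) 204200 = 17152800 + 21645200 \sqrt{106}$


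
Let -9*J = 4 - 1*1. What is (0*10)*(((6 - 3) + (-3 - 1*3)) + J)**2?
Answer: 0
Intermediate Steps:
J = -1/3 (J = -(4 - 1*1)/9 = -(4 - 1)/9 = -1/9*3 = -1/3 ≈ -0.33333)
(0*10)*(((6 - 3) + (-3 - 1*3)) + J)**2 = (0*10)*(((6 - 3) + (-3 - 1*3)) - 1/3)**2 = 0*((3 + (-3 - 3)) - 1/3)**2 = 0*((3 - 6) - 1/3)**2 = 0*(-3 - 1/3)**2 = 0*(-10/3)**2 = 0*(100/9) = 0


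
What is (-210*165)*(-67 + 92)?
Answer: -866250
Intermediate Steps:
(-210*165)*(-67 + 92) = -34650*25 = -866250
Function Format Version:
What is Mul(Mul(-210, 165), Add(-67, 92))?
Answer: -866250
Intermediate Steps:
Mul(Mul(-210, 165), Add(-67, 92)) = Mul(-34650, 25) = -866250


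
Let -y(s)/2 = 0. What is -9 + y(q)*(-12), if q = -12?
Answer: -9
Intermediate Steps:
y(s) = 0 (y(s) = -2*0 = 0)
-9 + y(q)*(-12) = -9 + 0*(-12) = -9 + 0 = -9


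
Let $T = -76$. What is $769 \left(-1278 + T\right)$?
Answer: $-1041226$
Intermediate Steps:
$769 \left(-1278 + T\right) = 769 \left(-1278 - 76\right) = 769 \left(-1354\right) = -1041226$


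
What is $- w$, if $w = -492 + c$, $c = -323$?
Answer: $815$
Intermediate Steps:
$w = -815$ ($w = -492 - 323 = -815$)
$- w = \left(-1\right) \left(-815\right) = 815$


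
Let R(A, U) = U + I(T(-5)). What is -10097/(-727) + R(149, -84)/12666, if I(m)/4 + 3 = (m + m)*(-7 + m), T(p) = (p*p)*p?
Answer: 37297135/1534697 ≈ 24.303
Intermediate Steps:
T(p) = p**3 (T(p) = p**2*p = p**3)
I(m) = -12 + 8*m*(-7 + m) (I(m) = -12 + 4*((m + m)*(-7 + m)) = -12 + 4*((2*m)*(-7 + m)) = -12 + 4*(2*m*(-7 + m)) = -12 + 8*m*(-7 + m))
R(A, U) = 131988 + U (R(A, U) = U + (-12 - 56*(-5)**3 + 8*((-5)**3)**2) = U + (-12 - 56*(-125) + 8*(-125)**2) = U + (-12 + 7000 + 8*15625) = U + (-12 + 7000 + 125000) = U + 131988 = 131988 + U)
-10097/(-727) + R(149, -84)/12666 = -10097/(-727) + (131988 - 84)/12666 = -10097*(-1/727) + 131904*(1/12666) = 10097/727 + 21984/2111 = 37297135/1534697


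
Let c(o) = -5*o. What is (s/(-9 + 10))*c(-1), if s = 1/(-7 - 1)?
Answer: -5/8 ≈ -0.62500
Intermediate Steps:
s = -1/8 (s = 1/(-8) = -1/8 ≈ -0.12500)
(s/(-9 + 10))*c(-1) = (-1/8/(-9 + 10))*(-5*(-1)) = (-1/8/1)*5 = (1*(-1/8))*5 = -1/8*5 = -5/8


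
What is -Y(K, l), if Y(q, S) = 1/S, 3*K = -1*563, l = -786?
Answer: 1/786 ≈ 0.0012723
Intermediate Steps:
K = -563/3 (K = (-1*563)/3 = (⅓)*(-563) = -563/3 ≈ -187.67)
-Y(K, l) = -1/(-786) = -1*(-1/786) = 1/786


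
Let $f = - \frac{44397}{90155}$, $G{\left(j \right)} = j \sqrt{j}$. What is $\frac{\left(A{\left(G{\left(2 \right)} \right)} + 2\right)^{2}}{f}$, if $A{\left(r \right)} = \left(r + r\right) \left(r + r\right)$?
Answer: $- \frac{104219180}{44397} \approx -2347.4$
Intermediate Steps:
$G{\left(j \right)} = j^{\frac{3}{2}}$
$A{\left(r \right)} = 4 r^{2}$ ($A{\left(r \right)} = 2 r 2 r = 4 r^{2}$)
$f = - \frac{44397}{90155}$ ($f = \left(-44397\right) \frac{1}{90155} = - \frac{44397}{90155} \approx -0.49245$)
$\frac{\left(A{\left(G{\left(2 \right)} \right)} + 2\right)^{2}}{f} = \frac{\left(4 \left(2^{\frac{3}{2}}\right)^{2} + 2\right)^{2}}{- \frac{44397}{90155}} = \left(4 \left(2 \sqrt{2}\right)^{2} + 2\right)^{2} \left(- \frac{90155}{44397}\right) = \left(4 \cdot 8 + 2\right)^{2} \left(- \frac{90155}{44397}\right) = \left(32 + 2\right)^{2} \left(- \frac{90155}{44397}\right) = 34^{2} \left(- \frac{90155}{44397}\right) = 1156 \left(- \frac{90155}{44397}\right) = - \frac{104219180}{44397}$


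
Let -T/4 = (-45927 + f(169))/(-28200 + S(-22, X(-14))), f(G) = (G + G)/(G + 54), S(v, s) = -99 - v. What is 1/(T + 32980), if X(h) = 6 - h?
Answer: 6305771/207923362048 ≈ 3.0327e-5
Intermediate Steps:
f(G) = 2*G/(54 + G) (f(G) = (2*G)/(54 + G) = 2*G/(54 + G))
T = -40965532/6305771 (T = -4*(-45927 + 2*169/(54 + 169))/(-28200 + (-99 - 1*(-22))) = -4*(-45927 + 2*169/223)/(-28200 + (-99 + 22)) = -4*(-45927 + 2*169*(1/223))/(-28200 - 77) = -4*(-45927 + 338/223)/(-28277) = -(-40965532)*(-1)/(223*28277) = -4*10241383/6305771 = -40965532/6305771 ≈ -6.4965)
1/(T + 32980) = 1/(-40965532/6305771 + 32980) = 1/(207923362048/6305771) = 6305771/207923362048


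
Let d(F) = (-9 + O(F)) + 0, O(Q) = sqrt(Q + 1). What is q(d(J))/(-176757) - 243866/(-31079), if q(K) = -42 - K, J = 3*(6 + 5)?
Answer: 14368682723/1831143601 + sqrt(34)/176757 ≈ 7.8469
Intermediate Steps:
O(Q) = sqrt(1 + Q)
J = 33 (J = 3*11 = 33)
d(F) = -9 + sqrt(1 + F) (d(F) = (-9 + sqrt(1 + F)) + 0 = -9 + sqrt(1 + F))
q(d(J))/(-176757) - 243866/(-31079) = (-42 - (-9 + sqrt(1 + 33)))/(-176757) - 243866/(-31079) = (-42 - (-9 + sqrt(34)))*(-1/176757) - 243866*(-1/31079) = (-42 + (9 - sqrt(34)))*(-1/176757) + 243866/31079 = (-33 - sqrt(34))*(-1/176757) + 243866/31079 = (11/58919 + sqrt(34)/176757) + 243866/31079 = 14368682723/1831143601 + sqrt(34)/176757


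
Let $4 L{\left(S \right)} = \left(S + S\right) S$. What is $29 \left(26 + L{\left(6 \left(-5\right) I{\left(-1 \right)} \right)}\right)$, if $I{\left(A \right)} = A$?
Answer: $13804$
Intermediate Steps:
$L{\left(S \right)} = \frac{S^{2}}{2}$ ($L{\left(S \right)} = \frac{\left(S + S\right) S}{4} = \frac{2 S S}{4} = \frac{2 S^{2}}{4} = \frac{S^{2}}{2}$)
$29 \left(26 + L{\left(6 \left(-5\right) I{\left(-1 \right)} \right)}\right) = 29 \left(26 + \frac{\left(6 \left(-5\right) \left(-1\right)\right)^{2}}{2}\right) = 29 \left(26 + \frac{\left(\left(-30\right) \left(-1\right)\right)^{2}}{2}\right) = 29 \left(26 + \frac{30^{2}}{2}\right) = 29 \left(26 + \frac{1}{2} \cdot 900\right) = 29 \left(26 + 450\right) = 29 \cdot 476 = 13804$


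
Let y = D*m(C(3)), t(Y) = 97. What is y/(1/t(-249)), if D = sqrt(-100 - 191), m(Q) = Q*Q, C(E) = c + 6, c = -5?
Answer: 97*I*sqrt(291) ≈ 1654.7*I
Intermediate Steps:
C(E) = 1 (C(E) = -5 + 6 = 1)
m(Q) = Q**2
D = I*sqrt(291) (D = sqrt(-291) = I*sqrt(291) ≈ 17.059*I)
y = I*sqrt(291) (y = (I*sqrt(291))*1**2 = (I*sqrt(291))*1 = I*sqrt(291) ≈ 17.059*I)
y/(1/t(-249)) = (I*sqrt(291))/(1/97) = (I*sqrt(291))*97 = 97*I*sqrt(291)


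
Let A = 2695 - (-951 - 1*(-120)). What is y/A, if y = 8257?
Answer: 8257/3526 ≈ 2.3417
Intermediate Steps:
A = 3526 (A = 2695 - (-951 + 120) = 2695 - 1*(-831) = 2695 + 831 = 3526)
y/A = 8257/3526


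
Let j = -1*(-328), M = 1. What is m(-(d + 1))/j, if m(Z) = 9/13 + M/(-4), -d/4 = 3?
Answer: 23/17056 ≈ 0.0013485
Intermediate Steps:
d = -12 (d = -4*3 = -12)
m(Z) = 23/52 (m(Z) = 9/13 + 1/(-4) = 9*(1/13) + 1*(-1/4) = 9/13 - 1/4 = 23/52)
j = 328
m(-(d + 1))/j = (23/52)/328 = (23/52)*(1/328) = 23/17056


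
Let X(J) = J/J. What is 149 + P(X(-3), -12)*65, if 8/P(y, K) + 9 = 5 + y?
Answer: -73/3 ≈ -24.333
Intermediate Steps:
X(J) = 1
P(y, K) = 8/(-4 + y) (P(y, K) = 8/(-9 + (5 + y)) = 8/(-4 + y))
149 + P(X(-3), -12)*65 = 149 + (8/(-4 + 1))*65 = 149 + (8/(-3))*65 = 149 + (8*(-⅓))*65 = 149 - 8/3*65 = 149 - 520/3 = -73/3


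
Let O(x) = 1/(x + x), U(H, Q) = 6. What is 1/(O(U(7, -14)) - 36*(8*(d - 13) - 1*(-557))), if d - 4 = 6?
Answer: -12/230255 ≈ -5.2116e-5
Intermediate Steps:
d = 10 (d = 4 + 6 = 10)
O(x) = 1/(2*x)
1/(O(U(7, -14)) - 36*(8*(d - 13) - 1*(-557))) = 1/((1/2)/6 - 36*(8*(10 - 13) - 1*(-557))) = 1/((1/2)*(1/6) - 36*(8*(-3) + 557)) = 1/(1/12 - 36*(-24 + 557)) = 1/(1/12 - 36*533) = 1/(1/12 - 19188) = 1/(-230255/12) = -12/230255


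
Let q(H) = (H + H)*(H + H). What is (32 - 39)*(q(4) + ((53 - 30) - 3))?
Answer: -588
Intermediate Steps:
q(H) = 4*H**2 (q(H) = (2*H)*(2*H) = 4*H**2)
(32 - 39)*(q(4) + ((53 - 30) - 3)) = (32 - 39)*(4*4**2 + ((53 - 30) - 3)) = -7*(4*16 + (23 - 3)) = -7*(64 + 20) = -7*84 = -588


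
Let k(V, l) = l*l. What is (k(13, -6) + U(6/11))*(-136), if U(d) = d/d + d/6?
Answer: -55488/11 ≈ -5044.4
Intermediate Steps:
U(d) = 1 + d/6 (U(d) = 1 + d*(1/6) = 1 + d/6)
k(V, l) = l**2
(k(13, -6) + U(6/11))*(-136) = ((-6)**2 + (1 + (6/11)/6))*(-136) = (36 + (1 + (6*(1/11))/6))*(-136) = (36 + (1 + (1/6)*(6/11)))*(-136) = (36 + (1 + 1/11))*(-136) = (36 + 12/11)*(-136) = (408/11)*(-136) = -55488/11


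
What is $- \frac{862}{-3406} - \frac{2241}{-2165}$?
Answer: $\frac{4749538}{3686995} \approx 1.2882$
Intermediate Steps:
$- \frac{862}{-3406} - \frac{2241}{-2165} = \left(-862\right) \left(- \frac{1}{3406}\right) - - \frac{2241}{2165} = \frac{431}{1703} + \frac{2241}{2165} = \frac{4749538}{3686995}$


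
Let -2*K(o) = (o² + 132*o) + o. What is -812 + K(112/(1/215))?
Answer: -291525332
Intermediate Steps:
K(o) = -133*o/2 - o²/2 (K(o) = -((o² + 132*o) + o)/2 = -(o² + 133*o)/2 = -133*o/2 - o²/2)
-812 + K(112/(1/215)) = -812 - 112/(1/215)*(133 + 112/(1/215))/2 = -812 - 112*215*(133 + 112*215)/2 = -812 - ½*24080*(133 + 24080) = -812 - ½*24080*24213 = -812 - 291524520 = -291525332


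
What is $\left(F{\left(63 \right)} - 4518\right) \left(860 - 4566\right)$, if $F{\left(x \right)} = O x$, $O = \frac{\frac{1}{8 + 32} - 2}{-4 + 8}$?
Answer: $\frac{1348719021}{80} \approx 1.6859 \cdot 10^{7}$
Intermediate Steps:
$O = - \frac{79}{160}$ ($O = \frac{\frac{1}{40} - 2}{4} = \left(\frac{1}{40} - 2\right) \frac{1}{4} = \left(- \frac{79}{40}\right) \frac{1}{4} = - \frac{79}{160} \approx -0.49375$)
$F{\left(x \right)} = - \frac{79 x}{160}$
$\left(F{\left(63 \right)} - 4518\right) \left(860 - 4566\right) = \left(\left(- \frac{79}{160}\right) 63 - 4518\right) \left(860 - 4566\right) = \left(- \frac{4977}{160} - 4518\right) \left(-3706\right) = \left(- \frac{727857}{160}\right) \left(-3706\right) = \frac{1348719021}{80}$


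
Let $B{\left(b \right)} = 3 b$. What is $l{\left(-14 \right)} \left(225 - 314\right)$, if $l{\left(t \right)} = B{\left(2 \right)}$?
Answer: $-534$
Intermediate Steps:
$l{\left(t \right)} = 6$ ($l{\left(t \right)} = 3 \cdot 2 = 6$)
$l{\left(-14 \right)} \left(225 - 314\right) = 6 \left(225 - 314\right) = 6 \left(-89\right) = -534$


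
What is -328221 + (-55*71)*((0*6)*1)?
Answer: -328221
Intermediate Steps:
-328221 + (-55*71)*((0*6)*1) = -328221 - 0 = -328221 - 3905*0 = -328221 + 0 = -328221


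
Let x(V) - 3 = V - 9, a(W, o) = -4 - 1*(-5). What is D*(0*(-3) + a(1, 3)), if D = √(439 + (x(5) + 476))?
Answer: √914 ≈ 30.232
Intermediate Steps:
a(W, o) = 1 (a(W, o) = -4 + 5 = 1)
x(V) = -6 + V (x(V) = 3 + (V - 9) = 3 + (-9 + V) = -6 + V)
D = √914 (D = √(439 + ((-6 + 5) + 476)) = √(439 + (-1 + 476)) = √(439 + 475) = √914 ≈ 30.232)
D*(0*(-3) + a(1, 3)) = √914*(0*(-3) + 1) = √914*(0 + 1) = √914*1 = √914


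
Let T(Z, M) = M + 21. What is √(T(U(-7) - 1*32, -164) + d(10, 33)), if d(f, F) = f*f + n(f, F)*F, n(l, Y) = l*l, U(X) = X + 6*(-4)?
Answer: √3257 ≈ 57.070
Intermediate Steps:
U(X) = -24 + X (U(X) = X - 24 = -24 + X)
n(l, Y) = l²
d(f, F) = f² + F*f² (d(f, F) = f*f + f²*F = f² + F*f²)
T(Z, M) = 21 + M
√(T(U(-7) - 1*32, -164) + d(10, 33)) = √((21 - 164) + 10²*(1 + 33)) = √(-143 + 100*34) = √(-143 + 3400) = √3257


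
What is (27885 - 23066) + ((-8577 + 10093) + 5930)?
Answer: 12265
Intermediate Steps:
(27885 - 23066) + ((-8577 + 10093) + 5930) = 4819 + (1516 + 5930) = 4819 + 7446 = 12265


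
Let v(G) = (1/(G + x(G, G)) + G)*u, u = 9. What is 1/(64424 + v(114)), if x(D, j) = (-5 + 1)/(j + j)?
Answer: 6497/425229163 ≈ 1.5279e-5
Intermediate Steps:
x(D, j) = -2/j (x(D, j) = -4*1/(2*j) = -2/j)
v(G) = 9*G + 9/(G - 2/G) (v(G) = (1/(G - 2/G) + G)*9 = (G + 1/(G - 2/G))*9 = 9*G + 9/(G - 2/G))
1/(64424 + v(114)) = 1/(64424 + 9*114*(-1 + 114²)/(-2 + 114²)) = 1/(64424 + 9*114*(-1 + 12996)/(-2 + 12996)) = 1/(64424 + 9*114*12995/12994) = 1/(64424 + 9*114*(1/12994)*12995) = 1/(64424 + 6666435/6497) = 1/(425229163/6497) = 6497/425229163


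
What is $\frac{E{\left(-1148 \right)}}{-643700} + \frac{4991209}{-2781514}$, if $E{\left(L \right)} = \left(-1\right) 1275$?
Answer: $- \frac{64185896059}{35809211236} \approx -1.7924$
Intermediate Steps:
$E{\left(L \right)} = -1275$
$\frac{E{\left(-1148 \right)}}{-643700} + \frac{4991209}{-2781514} = - \frac{1275}{-643700} + \frac{4991209}{-2781514} = \left(-1275\right) \left(- \frac{1}{643700}\right) + 4991209 \left(- \frac{1}{2781514}\right) = \frac{51}{25748} - \frac{4991209}{2781514} = - \frac{64185896059}{35809211236}$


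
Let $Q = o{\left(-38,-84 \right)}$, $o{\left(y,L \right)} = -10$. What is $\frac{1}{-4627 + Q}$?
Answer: $- \frac{1}{4637} \approx -0.00021566$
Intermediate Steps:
$Q = -10$
$\frac{1}{-4627 + Q} = \frac{1}{-4627 - 10} = \frac{1}{-4637} = - \frac{1}{4637}$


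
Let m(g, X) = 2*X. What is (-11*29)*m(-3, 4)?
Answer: -2552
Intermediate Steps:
(-11*29)*m(-3, 4) = (-11*29)*(2*4) = -319*8 = -2552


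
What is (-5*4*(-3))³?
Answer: 216000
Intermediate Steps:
(-5*4*(-3))³ = (-20*(-3))³ = 60³ = 216000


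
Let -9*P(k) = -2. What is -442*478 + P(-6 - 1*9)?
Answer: -1901482/9 ≈ -2.1128e+5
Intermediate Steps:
P(k) = 2/9 (P(k) = -⅑*(-2) = 2/9)
-442*478 + P(-6 - 1*9) = -442*478 + 2/9 = -211276 + 2/9 = -1901482/9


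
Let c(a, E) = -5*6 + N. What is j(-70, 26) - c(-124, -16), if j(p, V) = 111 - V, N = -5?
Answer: 120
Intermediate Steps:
c(a, E) = -35 (c(a, E) = -5*6 - 5 = -30 - 5 = -35)
j(-70, 26) - c(-124, -16) = (111 - 1*26) - 1*(-35) = (111 - 26) + 35 = 85 + 35 = 120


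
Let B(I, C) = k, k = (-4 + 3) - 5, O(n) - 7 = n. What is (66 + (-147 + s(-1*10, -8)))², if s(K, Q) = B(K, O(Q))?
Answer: 7569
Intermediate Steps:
O(n) = 7 + n
k = -6 (k = -1 - 5 = -6)
B(I, C) = -6
s(K, Q) = -6
(66 + (-147 + s(-1*10, -8)))² = (66 + (-147 - 6))² = (66 - 153)² = (-87)² = 7569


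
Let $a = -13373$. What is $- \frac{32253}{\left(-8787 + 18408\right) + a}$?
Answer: $\frac{32253}{3752} \approx 8.5962$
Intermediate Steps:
$- \frac{32253}{\left(-8787 + 18408\right) + a} = - \frac{32253}{\left(-8787 + 18408\right) - 13373} = - \frac{32253}{9621 - 13373} = - \frac{32253}{-3752} = \left(-32253\right) \left(- \frac{1}{3752}\right) = \frac{32253}{3752}$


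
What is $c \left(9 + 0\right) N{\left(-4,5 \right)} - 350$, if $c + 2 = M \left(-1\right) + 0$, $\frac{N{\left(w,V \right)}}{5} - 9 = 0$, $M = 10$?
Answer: $-5210$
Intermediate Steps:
$N{\left(w,V \right)} = 45$ ($N{\left(w,V \right)} = 45 + 5 \cdot 0 = 45 + 0 = 45$)
$c = -12$ ($c = -2 + \left(10 \left(-1\right) + 0\right) = -2 + \left(-10 + 0\right) = -2 - 10 = -12$)
$c \left(9 + 0\right) N{\left(-4,5 \right)} - 350 = - 12 \left(9 + 0\right) 45 - 350 = - 12 \cdot 9 \cdot 45 - 350 = \left(-12\right) 405 - 350 = -4860 - 350 = -5210$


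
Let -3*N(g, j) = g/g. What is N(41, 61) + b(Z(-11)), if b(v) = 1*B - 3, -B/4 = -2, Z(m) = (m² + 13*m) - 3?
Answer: 14/3 ≈ 4.6667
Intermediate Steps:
Z(m) = -3 + m² + 13*m
B = 8 (B = -4*(-2) = 8)
N(g, j) = -⅓ (N(g, j) = -g/(3*g) = -⅓*1 = -⅓)
b(v) = 5 (b(v) = 1*8 - 3 = 8 - 3 = 5)
N(41, 61) + b(Z(-11)) = -⅓ + 5 = 14/3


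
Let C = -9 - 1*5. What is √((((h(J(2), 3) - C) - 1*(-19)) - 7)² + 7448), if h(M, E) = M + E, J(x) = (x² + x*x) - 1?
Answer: 2*√2186 ≈ 93.509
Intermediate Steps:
C = -14 (C = -9 - 5 = -14)
J(x) = -1 + 2*x² (J(x) = (x² + x²) - 1 = 2*x² - 1 = -1 + 2*x²)
h(M, E) = E + M
√((((h(J(2), 3) - C) - 1*(-19)) - 7)² + 7448) = √(((((3 + (-1 + 2*2²)) - 1*(-14)) - 1*(-19)) - 7)² + 7448) = √(((((3 + (-1 + 2*4)) + 14) + 19) - 7)² + 7448) = √(((((3 + (-1 + 8)) + 14) + 19) - 7)² + 7448) = √(((((3 + 7) + 14) + 19) - 7)² + 7448) = √((((10 + 14) + 19) - 7)² + 7448) = √(((24 + 19) - 7)² + 7448) = √((43 - 7)² + 7448) = √(36² + 7448) = √(1296 + 7448) = √8744 = 2*√2186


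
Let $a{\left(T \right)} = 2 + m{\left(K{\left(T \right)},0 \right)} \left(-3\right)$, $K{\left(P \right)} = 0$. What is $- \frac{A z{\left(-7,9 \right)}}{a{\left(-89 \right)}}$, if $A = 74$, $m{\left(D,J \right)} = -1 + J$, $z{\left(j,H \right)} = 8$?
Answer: $- \frac{592}{5} \approx -118.4$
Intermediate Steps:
$a{\left(T \right)} = 5$ ($a{\left(T \right)} = 2 + \left(-1 + 0\right) \left(-3\right) = 2 - -3 = 2 + 3 = 5$)
$- \frac{A z{\left(-7,9 \right)}}{a{\left(-89 \right)}} = - \frac{74 \cdot 8}{5} = - \frac{592}{5}$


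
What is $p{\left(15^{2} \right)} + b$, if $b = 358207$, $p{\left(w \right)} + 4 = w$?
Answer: $358428$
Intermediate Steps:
$p{\left(w \right)} = -4 + w$
$p{\left(15^{2} \right)} + b = \left(-4 + 15^{2}\right) + 358207 = \left(-4 + 225\right) + 358207 = 221 + 358207 = 358428$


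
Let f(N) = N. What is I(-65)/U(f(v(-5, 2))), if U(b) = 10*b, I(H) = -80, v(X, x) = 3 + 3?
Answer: -4/3 ≈ -1.3333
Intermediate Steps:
v(X, x) = 6
I(-65)/U(f(v(-5, 2))) = -80/(10*6) = -80/60 = -80*1/60 = -4/3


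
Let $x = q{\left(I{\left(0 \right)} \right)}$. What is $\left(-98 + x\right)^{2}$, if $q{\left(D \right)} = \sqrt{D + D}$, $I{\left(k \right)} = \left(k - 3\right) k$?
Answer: $9604$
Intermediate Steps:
$I{\left(k \right)} = k \left(-3 + k\right)$ ($I{\left(k \right)} = \left(-3 + k\right) k = k \left(-3 + k\right)$)
$q{\left(D \right)} = \sqrt{2} \sqrt{D}$ ($q{\left(D \right)} = \sqrt{2 D} = \sqrt{2} \sqrt{D}$)
$x = 0$ ($x = \sqrt{2} \sqrt{0 \left(-3 + 0\right)} = \sqrt{2} \sqrt{0 \left(-3\right)} = \sqrt{2} \sqrt{0} = \sqrt{2} \cdot 0 = 0$)
$\left(-98 + x\right)^{2} = \left(-98 + 0\right)^{2} = \left(-98\right)^{2} = 9604$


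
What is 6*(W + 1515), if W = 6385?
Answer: 47400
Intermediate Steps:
6*(W + 1515) = 6*(6385 + 1515) = 6*7900 = 47400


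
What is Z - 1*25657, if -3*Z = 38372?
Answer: -115343/3 ≈ -38448.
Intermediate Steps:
Z = -38372/3 (Z = -⅓*38372 = -38372/3 ≈ -12791.)
Z - 1*25657 = -38372/3 - 1*25657 = -38372/3 - 25657 = -115343/3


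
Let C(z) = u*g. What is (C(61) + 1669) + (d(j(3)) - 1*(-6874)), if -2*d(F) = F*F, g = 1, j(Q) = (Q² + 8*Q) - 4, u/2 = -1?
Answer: 16241/2 ≈ 8120.5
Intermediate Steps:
u = -2 (u = 2*(-1) = -2)
j(Q) = -4 + Q² + 8*Q
d(F) = -F²/2 (d(F) = -F*F/2 = -F²/2)
C(z) = -2 (C(z) = -2*1 = -2)
(C(61) + 1669) + (d(j(3)) - 1*(-6874)) = (-2 + 1669) + (-(-4 + 3² + 8*3)²/2 - 1*(-6874)) = 1667 + (-(-4 + 9 + 24)²/2 + 6874) = 1667 + (-½*29² + 6874) = 1667 + (-½*841 + 6874) = 1667 + (-841/2 + 6874) = 1667 + 12907/2 = 16241/2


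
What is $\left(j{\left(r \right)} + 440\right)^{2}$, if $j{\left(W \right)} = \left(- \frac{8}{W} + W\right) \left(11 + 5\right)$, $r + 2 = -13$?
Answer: $\frac{9784384}{225} \approx 43486.0$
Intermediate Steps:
$r = -15$ ($r = -2 - 13 = -15$)
$j{\left(W \right)} = - \frac{128}{W} + 16 W$ ($j{\left(W \right)} = \left(W - \frac{8}{W}\right) 16 = - \frac{128}{W} + 16 W$)
$\left(j{\left(r \right)} + 440\right)^{2} = \left(\left(- \frac{128}{-15} + 16 \left(-15\right)\right) + 440\right)^{2} = \left(\left(\left(-128\right) \left(- \frac{1}{15}\right) - 240\right) + 440\right)^{2} = \left(\left(\frac{128}{15} - 240\right) + 440\right)^{2} = \left(- \frac{3472}{15} + 440\right)^{2} = \left(\frac{3128}{15}\right)^{2} = \frac{9784384}{225}$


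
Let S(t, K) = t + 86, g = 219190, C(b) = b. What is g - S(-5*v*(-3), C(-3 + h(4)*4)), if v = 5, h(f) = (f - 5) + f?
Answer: 219029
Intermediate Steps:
h(f) = -5 + 2*f (h(f) = (-5 + f) + f = -5 + 2*f)
S(t, K) = 86 + t
g - S(-5*v*(-3), C(-3 + h(4)*4)) = 219190 - (86 - 5*5*(-3)) = 219190 - (86 - 25*(-3)) = 219190 - (86 + 75) = 219190 - 1*161 = 219190 - 161 = 219029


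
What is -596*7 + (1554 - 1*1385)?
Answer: -4003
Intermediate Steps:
-596*7 + (1554 - 1*1385) = -4172 + (1554 - 1385) = -4172 + 169 = -4003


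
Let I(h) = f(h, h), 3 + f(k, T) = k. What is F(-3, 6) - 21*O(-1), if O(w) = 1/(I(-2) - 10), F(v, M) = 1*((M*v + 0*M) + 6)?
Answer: -53/5 ≈ -10.600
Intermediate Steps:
f(k, T) = -3 + k
I(h) = -3 + h
F(v, M) = 6 + M*v (F(v, M) = 1*((M*v + 0) + 6) = 1*(M*v + 6) = 1*(6 + M*v) = 6 + M*v)
O(w) = -1/15 (O(w) = 1/((-3 - 2) - 10) = 1/(-5 - 10) = 1/(-15) = -1/15)
F(-3, 6) - 21*O(-1) = (6 + 6*(-3)) - 21*(-1/15) = (6 - 18) + 7/5 = -12 + 7/5 = -53/5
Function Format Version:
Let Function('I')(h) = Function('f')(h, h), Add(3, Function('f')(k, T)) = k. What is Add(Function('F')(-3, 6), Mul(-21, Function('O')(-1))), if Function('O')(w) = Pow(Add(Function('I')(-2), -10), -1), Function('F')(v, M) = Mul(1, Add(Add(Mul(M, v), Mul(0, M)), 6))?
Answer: Rational(-53, 5) ≈ -10.600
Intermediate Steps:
Function('f')(k, T) = Add(-3, k)
Function('I')(h) = Add(-3, h)
Function('F')(v, M) = Add(6, Mul(M, v)) (Function('F')(v, M) = Mul(1, Add(Add(Mul(M, v), 0), 6)) = Mul(1, Add(Mul(M, v), 6)) = Mul(1, Add(6, Mul(M, v))) = Add(6, Mul(M, v)))
Function('O')(w) = Rational(-1, 15) (Function('O')(w) = Pow(Add(Add(-3, -2), -10), -1) = Pow(Add(-5, -10), -1) = Pow(-15, -1) = Rational(-1, 15))
Add(Function('F')(-3, 6), Mul(-21, Function('O')(-1))) = Add(Add(6, Mul(6, -3)), Mul(-21, Rational(-1, 15))) = Add(Add(6, -18), Rational(7, 5)) = Add(-12, Rational(7, 5)) = Rational(-53, 5)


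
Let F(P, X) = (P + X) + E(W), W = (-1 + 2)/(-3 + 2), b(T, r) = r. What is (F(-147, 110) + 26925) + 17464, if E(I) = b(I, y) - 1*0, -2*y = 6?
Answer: 44349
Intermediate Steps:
y = -3 (y = -½*6 = -3)
W = -1 (W = 1/(-1) = 1*(-1) = -1)
E(I) = -3 (E(I) = -3 - 1*0 = -3 + 0 = -3)
F(P, X) = -3 + P + X (F(P, X) = (P + X) - 3 = -3 + P + X)
(F(-147, 110) + 26925) + 17464 = ((-3 - 147 + 110) + 26925) + 17464 = (-40 + 26925) + 17464 = 26885 + 17464 = 44349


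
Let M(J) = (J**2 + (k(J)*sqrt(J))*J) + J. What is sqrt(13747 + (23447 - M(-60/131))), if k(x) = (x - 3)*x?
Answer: 3*sqrt(1217078129726 + 362400*I*sqrt(1965))/17161 ≈ 192.86 + 0.0012728*I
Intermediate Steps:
k(x) = x*(-3 + x) (k(x) = (-3 + x)*x = x*(-3 + x))
M(J) = J + J**2 + J**(5/2)*(-3 + J) (M(J) = (J**2 + ((J*(-3 + J))*sqrt(J))*J) + J = (J**2 + (J**(3/2)*(-3 + J))*J) + J = (J**2 + J**(5/2)*(-3 + J)) + J = J + J**2 + J**(5/2)*(-3 + J))
sqrt(13747 + (23447 - M(-60/131))) = sqrt(13747 + (23447 - (-60/131 + (-60/131)**2 + (-60/131)**(5/2)*(-3 - 60/131)))) = sqrt(13747 + (23447 - (-60/131 + 3600/17161 + (7200*I*sqrt(1965)/2248091)*(-453/131)))) = sqrt(13747 + (23447 - (-60/131 + 3600/17161 - 3261600*I*sqrt(1965)/294499921))) = sqrt(13747 + (23447 - (-4260/17161 - 3261600*I*sqrt(1965)/294499921))) = sqrt(13747 + (23447 + (4260/17161 + 3261600*I*sqrt(1965)/294499921))) = sqrt(13747 + (402378227/17161 + 3261600*I*sqrt(1965)/294499921)) = sqrt(638290494/17161 + 3261600*I*sqrt(1965)/294499921)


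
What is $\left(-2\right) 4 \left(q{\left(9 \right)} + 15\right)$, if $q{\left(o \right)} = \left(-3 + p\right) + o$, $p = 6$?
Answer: $-216$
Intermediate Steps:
$q{\left(o \right)} = 3 + o$ ($q{\left(o \right)} = \left(-3 + 6\right) + o = 3 + o$)
$\left(-2\right) 4 \left(q{\left(9 \right)} + 15\right) = \left(-2\right) 4 \left(\left(3 + 9\right) + 15\right) = - 8 \left(12 + 15\right) = \left(-8\right) 27 = -216$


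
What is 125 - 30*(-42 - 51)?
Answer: 2915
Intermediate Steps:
125 - 30*(-42 - 51) = 125 - 30*(-93) = 125 + 2790 = 2915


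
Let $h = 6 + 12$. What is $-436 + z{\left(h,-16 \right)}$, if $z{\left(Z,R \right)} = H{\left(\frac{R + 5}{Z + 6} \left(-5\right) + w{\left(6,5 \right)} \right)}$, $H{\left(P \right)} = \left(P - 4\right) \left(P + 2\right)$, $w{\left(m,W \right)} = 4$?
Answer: $- \frac{240191}{576} \approx -417.0$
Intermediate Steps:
$h = 18$
$H{\left(P \right)} = \left(-4 + P\right) \left(2 + P\right)$
$z{\left(Z,R \right)} = -16 + \left(4 - \frac{5 \left(5 + R\right)}{6 + Z}\right)^{2} + \frac{10 \left(5 + R\right)}{6 + Z}$ ($z{\left(Z,R \right)} = -8 + \left(\frac{R + 5}{Z + 6} \left(-5\right) + 4\right)^{2} - 2 \left(\frac{R + 5}{Z + 6} \left(-5\right) + 4\right) = -8 + \left(\frac{5 + R}{6 + Z} \left(-5\right) + 4\right)^{2} - 2 \left(\frac{5 + R}{6 + Z} \left(-5\right) + 4\right) = -8 + \left(- \frac{5 \left(5 + R\right)}{6 + Z} + 4\right)^{2} - 2 \left(- \frac{5 \left(5 + R\right)}{6 + Z} + 4\right) = -8 + \left(4 - \frac{5 \left(5 + R\right)}{6 + Z}\right)^{2} - 2 \left(4 - \frac{5 \left(5 + R\right)}{6 + Z}\right) = -8 + \left(4 - \frac{5 \left(5 + R\right)}{6 + Z}\right)^{2} + \left(-8 + \frac{10 \left(5 + R\right)}{6 + Z}\right) = -16 + \left(4 - \frac{5 \left(5 + R\right)}{6 + Z}\right)^{2} + \frac{10 \left(5 + R\right)}{6 + Z}$)
$-436 + z{\left(h,-16 \right)} = -436 + \frac{5 \left(-55 - 540 + 5 \left(-16\right)^{2} + 14 \left(-16\right) - \left(-96\right) 18\right)}{36 + 18^{2} + 12 \cdot 18} = -436 + \frac{5 \left(-55 - 540 + 5 \cdot 256 - 224 + 1728\right)}{36 + 324 + 216} = -436 + \frac{5 \left(-55 - 540 + 1280 - 224 + 1728\right)}{576} = -436 + 5 \cdot \frac{1}{576} \cdot 2189 = -436 + \frac{10945}{576} = - \frac{240191}{576}$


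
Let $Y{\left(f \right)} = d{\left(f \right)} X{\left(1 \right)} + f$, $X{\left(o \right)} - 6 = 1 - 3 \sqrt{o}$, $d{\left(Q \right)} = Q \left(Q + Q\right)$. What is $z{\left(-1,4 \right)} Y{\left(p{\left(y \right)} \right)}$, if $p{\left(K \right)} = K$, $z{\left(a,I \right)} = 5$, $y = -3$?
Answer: $345$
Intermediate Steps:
$d{\left(Q \right)} = 2 Q^{2}$ ($d{\left(Q \right)} = Q 2 Q = 2 Q^{2}$)
$X{\left(o \right)} = 7 - 3 \sqrt{o}$ ($X{\left(o \right)} = 6 - \left(-1 + 3 \sqrt{o}\right) = 7 - 3 \sqrt{o}$)
$Y{\left(f \right)} = f + 8 f^{2}$ ($Y{\left(f \right)} = 2 f^{2} \left(7 - 3 \sqrt{1}\right) + f = 2 f^{2} \left(7 - 3\right) + f = 2 f^{2} \cdot 4 + f = 8 f^{2} + f = f + 8 f^{2}$)
$z{\left(-1,4 \right)} Y{\left(p{\left(y \right)} \right)} = 5 \left(- 3 \left(1 + 8 \left(-3\right)\right)\right) = 5 \left(- 3 \left(1 - 24\right)\right) = 5 \left(\left(-3\right) \left(-23\right)\right) = 5 \cdot 69 = 345$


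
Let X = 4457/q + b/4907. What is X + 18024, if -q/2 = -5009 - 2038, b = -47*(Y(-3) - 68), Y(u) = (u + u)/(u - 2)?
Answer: 6232962931067/345796290 ≈ 18025.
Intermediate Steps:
Y(u) = 2*u/(-2 + u) (Y(u) = (2*u)/(-2 + u) = 2*u/(-2 + u))
b = 15698/5 (b = -47*(2*(-3)/(-2 - 3) - 68) = -47*(2*(-3)/(-5) - 68) = -47*(2*(-3)*(-⅕) - 68) = -47*(6/5 - 68) = -47*(-334/5) = 15698/5 ≈ 3139.6)
q = 14094 (q = -2*(-5009 - 2038) = -2*(-7047) = 14094)
X = 330600107/345796290 (X = 4457/14094 + (15698/5)/4907 = 4457*(1/14094) + (15698/5)*(1/4907) = 4457/14094 + 15698/24535 = 330600107/345796290 ≈ 0.95605)
X + 18024 = 330600107/345796290 + 18024 = 6232962931067/345796290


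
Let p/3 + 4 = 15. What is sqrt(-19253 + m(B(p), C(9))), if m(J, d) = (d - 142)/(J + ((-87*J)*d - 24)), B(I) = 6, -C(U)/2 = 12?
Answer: I*sqrt(83697180610)/2085 ≈ 138.76*I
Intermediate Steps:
p = 33 (p = -12 + 3*15 = -12 + 45 = 33)
C(U) = -24 (C(U) = -2*12 = -24)
m(J, d) = (-142 + d)/(-24 + J - 87*J*d) (m(J, d) = (-142 + d)/(J + (-87*J*d - 24)) = (-142 + d)/(J + (-24 - 87*J*d)) = (-142 + d)/(-24 + J - 87*J*d))
sqrt(-19253 + m(B(p), C(9))) = sqrt(-19253 + (142 - 1*(-24))/(24 - 1*6 + 87*6*(-24))) = sqrt(-19253 + (142 + 24)/(24 - 6 - 12528)) = sqrt(-19253 + 166/(-12510)) = sqrt(-19253 - 1/12510*166) = sqrt(-19253 - 83/6255) = sqrt(-120427598/6255) = I*sqrt(83697180610)/2085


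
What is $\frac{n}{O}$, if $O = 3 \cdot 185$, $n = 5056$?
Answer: $\frac{5056}{555} \approx 9.1099$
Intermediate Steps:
$O = 555$
$\frac{n}{O} = \frac{5056}{555}$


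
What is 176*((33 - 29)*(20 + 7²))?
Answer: 48576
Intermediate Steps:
176*((33 - 29)*(20 + 7²)) = 176*(4*(20 + 49)) = 176*(4*69) = 176*276 = 48576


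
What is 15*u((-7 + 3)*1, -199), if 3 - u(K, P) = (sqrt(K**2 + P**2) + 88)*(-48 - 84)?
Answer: 174285 + 1980*sqrt(39617) ≈ 5.6839e+5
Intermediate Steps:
u(K, P) = 11619 + 132*sqrt(K**2 + P**2) (u(K, P) = 3 - (sqrt(K**2 + P**2) + 88)*(-48 - 84) = 3 - (88 + sqrt(K**2 + P**2))*(-132) = 3 - (-11616 - 132*sqrt(K**2 + P**2)) = 3 + (11616 + 132*sqrt(K**2 + P**2)) = 11619 + 132*sqrt(K**2 + P**2))
15*u((-7 + 3)*1, -199) = 15*(11619 + 132*sqrt(((-7 + 3)*1)**2 + (-199)**2)) = 15*(11619 + 132*sqrt((-4*1)**2 + 39601)) = 15*(11619 + 132*sqrt((-4)**2 + 39601)) = 15*(11619 + 132*sqrt(16 + 39601)) = 15*(11619 + 132*sqrt(39617)) = 174285 + 1980*sqrt(39617)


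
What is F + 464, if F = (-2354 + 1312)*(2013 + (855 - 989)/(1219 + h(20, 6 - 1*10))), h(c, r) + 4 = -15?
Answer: -629089693/300 ≈ -2.0970e+6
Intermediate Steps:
h(c, r) = -19 (h(c, r) = -4 - 15 = -19)
F = -629228893/300 (F = (-2354 + 1312)*(2013 + (855 - 989)/(1219 - 19)) = -1042*(2013 - 134/1200) = -1042*(2013 - 134*1/1200) = -1042*(2013 - 67/600) = -1042*1207733/600 = -629228893/300 ≈ -2.0974e+6)
F + 464 = -629228893/300 + 464 = -629089693/300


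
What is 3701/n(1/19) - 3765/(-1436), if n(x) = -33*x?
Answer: -100853839/47388 ≈ -2128.3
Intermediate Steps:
3701/n(1/19) - 3765/(-1436) = 3701/((-33/19)) - 3765/(-1436) = 3701/((-33*1/19)) - 3765*(-1/1436) = 3701/(-33/19) + 3765/1436 = 3701*(-19/33) + 3765/1436 = -70319/33 + 3765/1436 = -100853839/47388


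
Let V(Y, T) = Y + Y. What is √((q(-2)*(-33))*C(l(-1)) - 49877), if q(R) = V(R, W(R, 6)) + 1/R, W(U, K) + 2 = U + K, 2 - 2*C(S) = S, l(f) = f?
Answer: I*√198617/2 ≈ 222.83*I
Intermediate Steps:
C(S) = 1 - S/2
W(U, K) = -2 + K + U (W(U, K) = -2 + (U + K) = -2 + (K + U) = -2 + K + U)
V(Y, T) = 2*Y
q(R) = 1/R + 2*R (q(R) = 2*R + 1/R = 1/R + 2*R)
√((q(-2)*(-33))*C(l(-1)) - 49877) = √(((1/(-2) + 2*(-2))*(-33))*(1 - ½*(-1)) - 49877) = √(((-½ - 4)*(-33))*(1 + ½) - 49877) = √(-9/2*(-33)*(3/2) - 49877) = √((297/2)*(3/2) - 49877) = √(891/4 - 49877) = √(-198617/4) = I*√198617/2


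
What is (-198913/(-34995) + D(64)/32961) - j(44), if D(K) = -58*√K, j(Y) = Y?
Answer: -14737518289/384490065 ≈ -38.330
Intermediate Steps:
(-198913/(-34995) + D(64)/32961) - j(44) = (-198913/(-34995) - 58*√64/32961) - 1*44 = (-198913*(-1/34995) - 58*8*(1/32961)) - 44 = (198913/34995 - 464*1/32961) - 44 = (198913/34995 - 464/32961) - 44 = 2180044571/384490065 - 44 = -14737518289/384490065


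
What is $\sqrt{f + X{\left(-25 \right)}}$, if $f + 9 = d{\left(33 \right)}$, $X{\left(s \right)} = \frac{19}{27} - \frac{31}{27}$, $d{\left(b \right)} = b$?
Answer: $\frac{2 \sqrt{53}}{3} \approx 4.8534$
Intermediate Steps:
$X{\left(s \right)} = - \frac{4}{9}$ ($X{\left(s \right)} = 19 \cdot \frac{1}{27} - \frac{31}{27} = \frac{19}{27} - \frac{31}{27} = - \frac{4}{9}$)
$f = 24$ ($f = -9 + 33 = 24$)
$\sqrt{f + X{\left(-25 \right)}} = \sqrt{24 - \frac{4}{9}} = \sqrt{\frac{212}{9}} = \frac{2 \sqrt{53}}{3}$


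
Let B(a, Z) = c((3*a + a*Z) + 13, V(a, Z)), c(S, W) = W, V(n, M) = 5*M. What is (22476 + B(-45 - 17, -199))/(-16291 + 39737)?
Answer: 21481/23446 ≈ 0.91619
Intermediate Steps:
B(a, Z) = 5*Z
(22476 + B(-45 - 17, -199))/(-16291 + 39737) = (22476 + 5*(-199))/(-16291 + 39737) = (22476 - 995)/23446 = 21481*(1/23446) = 21481/23446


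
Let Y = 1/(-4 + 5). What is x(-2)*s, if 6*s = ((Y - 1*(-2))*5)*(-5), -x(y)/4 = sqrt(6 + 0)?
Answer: 50*sqrt(6) ≈ 122.47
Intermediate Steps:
Y = 1 (Y = 1/1 = 1)
x(y) = -4*sqrt(6) (x(y) = -4*sqrt(6 + 0) = -4*sqrt(6))
s = -25/2 (s = (((1 - 1*(-2))*5)*(-5))/6 = (((1 + 2)*5)*(-5))/6 = ((3*5)*(-5))/6 = (15*(-5))/6 = (1/6)*(-75) = -25/2 ≈ -12.500)
x(-2)*s = -4*sqrt(6)*(-25/2) = 50*sqrt(6)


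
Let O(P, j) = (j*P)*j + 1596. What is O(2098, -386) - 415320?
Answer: 312179884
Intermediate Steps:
O(P, j) = 1596 + P*j² (O(P, j) = (P*j)*j + 1596 = P*j² + 1596 = 1596 + P*j²)
O(2098, -386) - 415320 = (1596 + 2098*(-386)²) - 415320 = (1596 + 2098*148996) - 415320 = (1596 + 312593608) - 415320 = 312595204 - 415320 = 312179884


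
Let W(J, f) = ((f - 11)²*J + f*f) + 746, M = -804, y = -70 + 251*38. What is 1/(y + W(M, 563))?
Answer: -1/244654833 ≈ -4.0874e-9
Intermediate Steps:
y = 9468 (y = -70 + 9538 = 9468)
W(J, f) = 746 + f² + J*(-11 + f)² (W(J, f) = ((-11 + f)²*J + f²) + 746 = (J*(-11 + f)² + f²) + 746 = (f² + J*(-11 + f)²) + 746 = 746 + f² + J*(-11 + f)²)
1/(y + W(M, 563)) = 1/(9468 + (746 + 563² - 804*(-11 + 563)²)) = 1/(9468 + (746 + 316969 - 804*552²)) = 1/(9468 + (746 + 316969 - 804*304704)) = 1/(9468 + (746 + 316969 - 244982016)) = 1/(9468 - 244664301) = 1/(-244654833) = -1/244654833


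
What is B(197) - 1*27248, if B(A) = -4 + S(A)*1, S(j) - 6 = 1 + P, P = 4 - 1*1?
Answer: -27242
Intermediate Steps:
P = 3 (P = 4 - 1 = 3)
S(j) = 10 (S(j) = 6 + (1 + 3) = 6 + 4 = 10)
B(A) = 6 (B(A) = -4 + 10*1 = -4 + 10 = 6)
B(197) - 1*27248 = 6 - 1*27248 = 6 - 27248 = -27242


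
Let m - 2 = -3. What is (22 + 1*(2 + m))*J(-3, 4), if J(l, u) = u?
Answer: 92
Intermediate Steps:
m = -1 (m = 2 - 3 = -1)
(22 + 1*(2 + m))*J(-3, 4) = (22 + 1*(2 - 1))*4 = (22 + 1*1)*4 = (22 + 1)*4 = 23*4 = 92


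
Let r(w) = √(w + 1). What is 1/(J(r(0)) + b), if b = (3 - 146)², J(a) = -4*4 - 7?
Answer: 1/20426 ≈ 4.8957e-5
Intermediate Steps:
r(w) = √(1 + w)
J(a) = -23 (J(a) = -16 - 7 = -23)
b = 20449 (b = (-143)² = 20449)
1/(J(r(0)) + b) = 1/(-23 + 20449) = 1/20426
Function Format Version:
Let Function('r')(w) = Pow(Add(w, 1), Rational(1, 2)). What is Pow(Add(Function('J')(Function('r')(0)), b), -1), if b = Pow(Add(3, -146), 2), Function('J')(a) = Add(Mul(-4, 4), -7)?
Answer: Rational(1, 20426) ≈ 4.8957e-5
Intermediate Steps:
Function('r')(w) = Pow(Add(1, w), Rational(1, 2))
Function('J')(a) = -23 (Function('J')(a) = Add(-16, -7) = -23)
b = 20449 (b = Pow(-143, 2) = 20449)
Pow(Add(Function('J')(Function('r')(0)), b), -1) = Pow(Add(-23, 20449), -1) = Pow(20426, -1) = Rational(1, 20426)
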